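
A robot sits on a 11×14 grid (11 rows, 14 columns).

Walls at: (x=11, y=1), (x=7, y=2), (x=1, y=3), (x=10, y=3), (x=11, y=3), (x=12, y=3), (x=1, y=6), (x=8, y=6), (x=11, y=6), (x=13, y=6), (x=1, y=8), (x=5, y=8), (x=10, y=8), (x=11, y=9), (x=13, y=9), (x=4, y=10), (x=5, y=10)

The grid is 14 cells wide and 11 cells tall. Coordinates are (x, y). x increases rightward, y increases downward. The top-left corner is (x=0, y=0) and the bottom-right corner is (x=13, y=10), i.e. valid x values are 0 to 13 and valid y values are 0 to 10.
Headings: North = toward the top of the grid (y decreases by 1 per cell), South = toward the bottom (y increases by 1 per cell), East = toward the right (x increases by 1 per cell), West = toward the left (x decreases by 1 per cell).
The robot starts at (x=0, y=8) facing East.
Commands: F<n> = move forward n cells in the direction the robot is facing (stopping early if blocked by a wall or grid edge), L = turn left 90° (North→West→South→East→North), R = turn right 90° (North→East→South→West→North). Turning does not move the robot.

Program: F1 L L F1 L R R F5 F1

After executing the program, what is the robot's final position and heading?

Answer: Final position: (x=0, y=2), facing North

Derivation:
Start: (x=0, y=8), facing East
  F1: move forward 0/1 (blocked), now at (x=0, y=8)
  L: turn left, now facing North
  L: turn left, now facing West
  F1: move forward 0/1 (blocked), now at (x=0, y=8)
  L: turn left, now facing South
  R: turn right, now facing West
  R: turn right, now facing North
  F5: move forward 5, now at (x=0, y=3)
  F1: move forward 1, now at (x=0, y=2)
Final: (x=0, y=2), facing North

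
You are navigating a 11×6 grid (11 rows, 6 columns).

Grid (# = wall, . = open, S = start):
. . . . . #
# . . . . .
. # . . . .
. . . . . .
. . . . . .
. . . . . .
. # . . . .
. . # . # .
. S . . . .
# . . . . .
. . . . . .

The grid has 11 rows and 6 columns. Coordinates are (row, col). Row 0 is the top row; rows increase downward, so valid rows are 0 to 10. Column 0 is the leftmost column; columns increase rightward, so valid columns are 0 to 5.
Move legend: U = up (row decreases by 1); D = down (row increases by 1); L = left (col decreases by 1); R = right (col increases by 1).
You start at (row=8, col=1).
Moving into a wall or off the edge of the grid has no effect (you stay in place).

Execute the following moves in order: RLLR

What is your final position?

Start: (row=8, col=1)
  R (right): (row=8, col=1) -> (row=8, col=2)
  L (left): (row=8, col=2) -> (row=8, col=1)
  L (left): (row=8, col=1) -> (row=8, col=0)
  R (right): (row=8, col=0) -> (row=8, col=1)
Final: (row=8, col=1)

Answer: Final position: (row=8, col=1)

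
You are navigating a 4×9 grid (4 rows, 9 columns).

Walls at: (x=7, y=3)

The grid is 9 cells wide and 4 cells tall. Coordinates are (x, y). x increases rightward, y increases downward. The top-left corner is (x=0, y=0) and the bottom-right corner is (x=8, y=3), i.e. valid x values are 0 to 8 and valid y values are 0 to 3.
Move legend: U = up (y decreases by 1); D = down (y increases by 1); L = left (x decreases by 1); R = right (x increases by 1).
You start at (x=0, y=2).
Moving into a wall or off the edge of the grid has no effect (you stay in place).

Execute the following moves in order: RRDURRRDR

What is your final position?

Start: (x=0, y=2)
  R (right): (x=0, y=2) -> (x=1, y=2)
  R (right): (x=1, y=2) -> (x=2, y=2)
  D (down): (x=2, y=2) -> (x=2, y=3)
  U (up): (x=2, y=3) -> (x=2, y=2)
  R (right): (x=2, y=2) -> (x=3, y=2)
  R (right): (x=3, y=2) -> (x=4, y=2)
  R (right): (x=4, y=2) -> (x=5, y=2)
  D (down): (x=5, y=2) -> (x=5, y=3)
  R (right): (x=5, y=3) -> (x=6, y=3)
Final: (x=6, y=3)

Answer: Final position: (x=6, y=3)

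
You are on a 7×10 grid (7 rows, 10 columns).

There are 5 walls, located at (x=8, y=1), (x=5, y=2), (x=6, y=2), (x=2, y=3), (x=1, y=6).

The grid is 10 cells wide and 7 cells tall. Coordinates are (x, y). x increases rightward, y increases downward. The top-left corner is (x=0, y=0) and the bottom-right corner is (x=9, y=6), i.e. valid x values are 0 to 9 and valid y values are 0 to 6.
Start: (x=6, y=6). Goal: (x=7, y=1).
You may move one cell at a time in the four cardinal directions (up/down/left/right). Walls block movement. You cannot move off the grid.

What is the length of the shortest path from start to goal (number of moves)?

Answer: Shortest path length: 6

Derivation:
BFS from (x=6, y=6) until reaching (x=7, y=1):
  Distance 0: (x=6, y=6)
  Distance 1: (x=6, y=5), (x=5, y=6), (x=7, y=6)
  Distance 2: (x=6, y=4), (x=5, y=5), (x=7, y=5), (x=4, y=6), (x=8, y=6)
  Distance 3: (x=6, y=3), (x=5, y=4), (x=7, y=4), (x=4, y=5), (x=8, y=5), (x=3, y=6), (x=9, y=6)
  Distance 4: (x=5, y=3), (x=7, y=3), (x=4, y=4), (x=8, y=4), (x=3, y=5), (x=9, y=5), (x=2, y=6)
  Distance 5: (x=7, y=2), (x=4, y=3), (x=8, y=3), (x=3, y=4), (x=9, y=4), (x=2, y=5)
  Distance 6: (x=7, y=1), (x=4, y=2), (x=8, y=2), (x=3, y=3), (x=9, y=3), (x=2, y=4), (x=1, y=5)  <- goal reached here
One shortest path (6 moves): (x=6, y=6) -> (x=7, y=6) -> (x=7, y=5) -> (x=7, y=4) -> (x=7, y=3) -> (x=7, y=2) -> (x=7, y=1)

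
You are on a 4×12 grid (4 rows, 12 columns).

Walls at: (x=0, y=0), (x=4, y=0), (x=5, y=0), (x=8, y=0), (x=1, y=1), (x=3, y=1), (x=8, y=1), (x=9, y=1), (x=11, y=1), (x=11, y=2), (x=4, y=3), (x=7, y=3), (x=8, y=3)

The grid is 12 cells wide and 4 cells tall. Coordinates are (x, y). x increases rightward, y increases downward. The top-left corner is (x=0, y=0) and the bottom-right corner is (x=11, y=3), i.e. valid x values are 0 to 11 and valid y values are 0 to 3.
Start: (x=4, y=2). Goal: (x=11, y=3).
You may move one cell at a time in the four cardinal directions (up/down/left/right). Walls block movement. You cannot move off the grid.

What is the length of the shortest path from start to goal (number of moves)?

BFS from (x=4, y=2) until reaching (x=11, y=3):
  Distance 0: (x=4, y=2)
  Distance 1: (x=4, y=1), (x=3, y=2), (x=5, y=2)
  Distance 2: (x=5, y=1), (x=2, y=2), (x=6, y=2), (x=3, y=3), (x=5, y=3)
  Distance 3: (x=2, y=1), (x=6, y=1), (x=1, y=2), (x=7, y=2), (x=2, y=3), (x=6, y=3)
  Distance 4: (x=2, y=0), (x=6, y=0), (x=7, y=1), (x=0, y=2), (x=8, y=2), (x=1, y=3)
  Distance 5: (x=1, y=0), (x=3, y=0), (x=7, y=0), (x=0, y=1), (x=9, y=2), (x=0, y=3)
  Distance 6: (x=10, y=2), (x=9, y=3)
  Distance 7: (x=10, y=1), (x=10, y=3)
  Distance 8: (x=10, y=0), (x=11, y=3)  <- goal reached here
One shortest path (8 moves): (x=4, y=2) -> (x=5, y=2) -> (x=6, y=2) -> (x=7, y=2) -> (x=8, y=2) -> (x=9, y=2) -> (x=10, y=2) -> (x=10, y=3) -> (x=11, y=3)

Answer: Shortest path length: 8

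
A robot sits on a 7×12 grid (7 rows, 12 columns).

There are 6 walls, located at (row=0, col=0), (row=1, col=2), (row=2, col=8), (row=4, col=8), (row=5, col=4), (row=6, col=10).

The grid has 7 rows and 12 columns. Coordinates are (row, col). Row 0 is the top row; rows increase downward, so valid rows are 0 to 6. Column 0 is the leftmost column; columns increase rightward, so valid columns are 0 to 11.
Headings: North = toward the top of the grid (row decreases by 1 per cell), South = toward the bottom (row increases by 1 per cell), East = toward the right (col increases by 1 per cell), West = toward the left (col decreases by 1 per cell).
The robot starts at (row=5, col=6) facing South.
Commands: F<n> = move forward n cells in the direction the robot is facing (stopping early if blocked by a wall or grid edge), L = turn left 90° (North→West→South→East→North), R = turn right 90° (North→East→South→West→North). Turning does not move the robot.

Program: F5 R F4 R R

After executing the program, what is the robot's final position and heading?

Answer: Final position: (row=6, col=2), facing East

Derivation:
Start: (row=5, col=6), facing South
  F5: move forward 1/5 (blocked), now at (row=6, col=6)
  R: turn right, now facing West
  F4: move forward 4, now at (row=6, col=2)
  R: turn right, now facing North
  R: turn right, now facing East
Final: (row=6, col=2), facing East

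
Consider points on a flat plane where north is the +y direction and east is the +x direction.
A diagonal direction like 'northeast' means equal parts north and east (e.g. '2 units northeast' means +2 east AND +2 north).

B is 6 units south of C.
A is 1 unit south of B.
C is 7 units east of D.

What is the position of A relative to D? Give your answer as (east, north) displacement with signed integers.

Place D at the origin (east=0, north=0).
  C is 7 units east of D: delta (east=+7, north=+0); C at (east=7, north=0).
  B is 6 units south of C: delta (east=+0, north=-6); B at (east=7, north=-6).
  A is 1 unit south of B: delta (east=+0, north=-1); A at (east=7, north=-7).
Therefore A relative to D: (east=7, north=-7).

Answer: A is at (east=7, north=-7) relative to D.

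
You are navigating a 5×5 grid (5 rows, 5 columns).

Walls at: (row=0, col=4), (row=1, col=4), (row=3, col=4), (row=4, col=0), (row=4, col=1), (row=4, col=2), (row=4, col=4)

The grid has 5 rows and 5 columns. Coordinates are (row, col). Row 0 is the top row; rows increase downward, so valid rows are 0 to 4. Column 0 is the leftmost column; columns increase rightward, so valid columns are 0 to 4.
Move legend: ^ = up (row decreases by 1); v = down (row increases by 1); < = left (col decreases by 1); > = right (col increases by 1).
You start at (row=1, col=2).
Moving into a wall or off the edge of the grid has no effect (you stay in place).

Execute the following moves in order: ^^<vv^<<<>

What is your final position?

Answer: Final position: (row=1, col=1)

Derivation:
Start: (row=1, col=2)
  ^ (up): (row=1, col=2) -> (row=0, col=2)
  ^ (up): blocked, stay at (row=0, col=2)
  < (left): (row=0, col=2) -> (row=0, col=1)
  v (down): (row=0, col=1) -> (row=1, col=1)
  v (down): (row=1, col=1) -> (row=2, col=1)
  ^ (up): (row=2, col=1) -> (row=1, col=1)
  < (left): (row=1, col=1) -> (row=1, col=0)
  < (left): blocked, stay at (row=1, col=0)
  < (left): blocked, stay at (row=1, col=0)
  > (right): (row=1, col=0) -> (row=1, col=1)
Final: (row=1, col=1)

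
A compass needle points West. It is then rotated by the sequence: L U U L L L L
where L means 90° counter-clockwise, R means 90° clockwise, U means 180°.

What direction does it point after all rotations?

Answer: Final heading: South

Derivation:
Start: West
  L (left (90° counter-clockwise)) -> South
  U (U-turn (180°)) -> North
  U (U-turn (180°)) -> South
  L (left (90° counter-clockwise)) -> East
  L (left (90° counter-clockwise)) -> North
  L (left (90° counter-clockwise)) -> West
  L (left (90° counter-clockwise)) -> South
Final: South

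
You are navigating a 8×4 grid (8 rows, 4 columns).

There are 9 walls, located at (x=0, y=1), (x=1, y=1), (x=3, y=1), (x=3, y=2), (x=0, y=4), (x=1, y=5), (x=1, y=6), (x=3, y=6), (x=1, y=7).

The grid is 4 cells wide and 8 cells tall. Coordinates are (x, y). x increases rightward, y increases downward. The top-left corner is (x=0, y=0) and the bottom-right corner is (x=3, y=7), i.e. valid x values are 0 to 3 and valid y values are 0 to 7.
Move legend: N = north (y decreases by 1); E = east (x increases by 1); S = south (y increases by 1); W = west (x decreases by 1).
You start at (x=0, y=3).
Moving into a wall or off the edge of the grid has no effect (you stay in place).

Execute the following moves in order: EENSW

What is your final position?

Start: (x=0, y=3)
  E (east): (x=0, y=3) -> (x=1, y=3)
  E (east): (x=1, y=3) -> (x=2, y=3)
  N (north): (x=2, y=3) -> (x=2, y=2)
  S (south): (x=2, y=2) -> (x=2, y=3)
  W (west): (x=2, y=3) -> (x=1, y=3)
Final: (x=1, y=3)

Answer: Final position: (x=1, y=3)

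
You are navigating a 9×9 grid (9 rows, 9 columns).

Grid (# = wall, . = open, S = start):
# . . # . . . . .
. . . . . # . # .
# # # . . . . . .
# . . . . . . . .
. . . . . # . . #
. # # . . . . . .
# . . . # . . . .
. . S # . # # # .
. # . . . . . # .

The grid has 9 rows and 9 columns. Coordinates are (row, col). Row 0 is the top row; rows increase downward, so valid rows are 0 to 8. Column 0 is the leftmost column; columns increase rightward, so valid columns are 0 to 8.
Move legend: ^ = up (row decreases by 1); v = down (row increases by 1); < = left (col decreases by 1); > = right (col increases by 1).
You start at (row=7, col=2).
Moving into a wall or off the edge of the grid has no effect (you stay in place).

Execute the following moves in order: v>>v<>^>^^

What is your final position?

Answer: Final position: (row=7, col=4)

Derivation:
Start: (row=7, col=2)
  v (down): (row=7, col=2) -> (row=8, col=2)
  > (right): (row=8, col=2) -> (row=8, col=3)
  > (right): (row=8, col=3) -> (row=8, col=4)
  v (down): blocked, stay at (row=8, col=4)
  < (left): (row=8, col=4) -> (row=8, col=3)
  > (right): (row=8, col=3) -> (row=8, col=4)
  ^ (up): (row=8, col=4) -> (row=7, col=4)
  > (right): blocked, stay at (row=7, col=4)
  ^ (up): blocked, stay at (row=7, col=4)
  ^ (up): blocked, stay at (row=7, col=4)
Final: (row=7, col=4)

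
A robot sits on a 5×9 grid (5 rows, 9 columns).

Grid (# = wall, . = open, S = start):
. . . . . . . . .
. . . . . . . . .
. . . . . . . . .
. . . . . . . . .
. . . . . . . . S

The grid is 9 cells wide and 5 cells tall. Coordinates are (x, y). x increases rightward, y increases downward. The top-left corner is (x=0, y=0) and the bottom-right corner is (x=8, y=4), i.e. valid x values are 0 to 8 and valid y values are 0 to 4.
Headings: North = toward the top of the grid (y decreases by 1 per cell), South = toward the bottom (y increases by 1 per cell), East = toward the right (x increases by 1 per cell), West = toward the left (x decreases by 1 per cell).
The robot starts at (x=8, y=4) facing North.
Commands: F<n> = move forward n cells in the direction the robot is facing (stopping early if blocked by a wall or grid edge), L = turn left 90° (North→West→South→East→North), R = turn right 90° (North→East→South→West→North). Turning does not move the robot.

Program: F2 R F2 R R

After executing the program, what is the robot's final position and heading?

Start: (x=8, y=4), facing North
  F2: move forward 2, now at (x=8, y=2)
  R: turn right, now facing East
  F2: move forward 0/2 (blocked), now at (x=8, y=2)
  R: turn right, now facing South
  R: turn right, now facing West
Final: (x=8, y=2), facing West

Answer: Final position: (x=8, y=2), facing West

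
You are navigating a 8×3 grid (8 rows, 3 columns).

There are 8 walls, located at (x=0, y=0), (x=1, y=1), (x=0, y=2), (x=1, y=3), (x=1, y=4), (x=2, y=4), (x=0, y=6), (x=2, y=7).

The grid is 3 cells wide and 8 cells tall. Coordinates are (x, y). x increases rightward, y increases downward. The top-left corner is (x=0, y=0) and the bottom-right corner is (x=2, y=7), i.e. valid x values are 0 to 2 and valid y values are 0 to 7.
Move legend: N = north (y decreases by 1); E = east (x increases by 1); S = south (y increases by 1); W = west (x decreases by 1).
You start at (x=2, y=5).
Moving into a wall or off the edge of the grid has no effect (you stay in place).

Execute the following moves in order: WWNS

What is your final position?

Answer: Final position: (x=0, y=5)

Derivation:
Start: (x=2, y=5)
  W (west): (x=2, y=5) -> (x=1, y=5)
  W (west): (x=1, y=5) -> (x=0, y=5)
  N (north): (x=0, y=5) -> (x=0, y=4)
  S (south): (x=0, y=4) -> (x=0, y=5)
Final: (x=0, y=5)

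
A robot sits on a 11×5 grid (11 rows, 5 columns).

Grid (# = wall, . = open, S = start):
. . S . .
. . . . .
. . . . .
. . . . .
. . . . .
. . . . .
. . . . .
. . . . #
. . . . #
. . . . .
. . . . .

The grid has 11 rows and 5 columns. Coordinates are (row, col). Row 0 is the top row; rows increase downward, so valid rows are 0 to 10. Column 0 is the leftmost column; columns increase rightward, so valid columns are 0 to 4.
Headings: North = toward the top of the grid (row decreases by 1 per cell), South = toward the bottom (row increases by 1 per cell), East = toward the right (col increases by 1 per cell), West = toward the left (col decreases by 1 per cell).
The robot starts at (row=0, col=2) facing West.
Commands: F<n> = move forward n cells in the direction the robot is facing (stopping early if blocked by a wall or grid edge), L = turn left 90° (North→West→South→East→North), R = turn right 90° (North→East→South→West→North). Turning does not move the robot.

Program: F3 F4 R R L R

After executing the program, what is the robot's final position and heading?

Answer: Final position: (row=0, col=0), facing East

Derivation:
Start: (row=0, col=2), facing West
  F3: move forward 2/3 (blocked), now at (row=0, col=0)
  F4: move forward 0/4 (blocked), now at (row=0, col=0)
  R: turn right, now facing North
  R: turn right, now facing East
  L: turn left, now facing North
  R: turn right, now facing East
Final: (row=0, col=0), facing East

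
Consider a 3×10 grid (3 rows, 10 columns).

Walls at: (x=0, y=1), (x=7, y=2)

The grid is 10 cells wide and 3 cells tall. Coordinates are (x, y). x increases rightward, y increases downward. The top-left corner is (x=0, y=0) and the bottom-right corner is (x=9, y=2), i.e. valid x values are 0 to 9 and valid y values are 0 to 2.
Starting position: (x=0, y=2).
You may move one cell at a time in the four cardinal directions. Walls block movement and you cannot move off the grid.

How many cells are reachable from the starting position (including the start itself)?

BFS flood-fill from (x=0, y=2):
  Distance 0: (x=0, y=2)
  Distance 1: (x=1, y=2)
  Distance 2: (x=1, y=1), (x=2, y=2)
  Distance 3: (x=1, y=0), (x=2, y=1), (x=3, y=2)
  Distance 4: (x=0, y=0), (x=2, y=0), (x=3, y=1), (x=4, y=2)
  Distance 5: (x=3, y=0), (x=4, y=1), (x=5, y=2)
  Distance 6: (x=4, y=0), (x=5, y=1), (x=6, y=2)
  Distance 7: (x=5, y=0), (x=6, y=1)
  Distance 8: (x=6, y=0), (x=7, y=1)
  Distance 9: (x=7, y=0), (x=8, y=1)
  Distance 10: (x=8, y=0), (x=9, y=1), (x=8, y=2)
  Distance 11: (x=9, y=0), (x=9, y=2)
Total reachable: 28 (grid has 28 open cells total)

Answer: Reachable cells: 28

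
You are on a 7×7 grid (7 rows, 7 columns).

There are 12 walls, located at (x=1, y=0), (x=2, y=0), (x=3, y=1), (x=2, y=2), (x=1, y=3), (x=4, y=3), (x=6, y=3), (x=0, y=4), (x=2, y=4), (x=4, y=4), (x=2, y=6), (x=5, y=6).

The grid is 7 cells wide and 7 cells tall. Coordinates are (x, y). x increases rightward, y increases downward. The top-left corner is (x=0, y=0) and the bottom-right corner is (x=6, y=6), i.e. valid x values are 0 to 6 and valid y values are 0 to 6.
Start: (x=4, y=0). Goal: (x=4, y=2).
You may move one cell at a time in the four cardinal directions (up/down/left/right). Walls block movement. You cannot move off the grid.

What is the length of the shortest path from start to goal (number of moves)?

BFS from (x=4, y=0) until reaching (x=4, y=2):
  Distance 0: (x=4, y=0)
  Distance 1: (x=3, y=0), (x=5, y=0), (x=4, y=1)
  Distance 2: (x=6, y=0), (x=5, y=1), (x=4, y=2)  <- goal reached here
One shortest path (2 moves): (x=4, y=0) -> (x=4, y=1) -> (x=4, y=2)

Answer: Shortest path length: 2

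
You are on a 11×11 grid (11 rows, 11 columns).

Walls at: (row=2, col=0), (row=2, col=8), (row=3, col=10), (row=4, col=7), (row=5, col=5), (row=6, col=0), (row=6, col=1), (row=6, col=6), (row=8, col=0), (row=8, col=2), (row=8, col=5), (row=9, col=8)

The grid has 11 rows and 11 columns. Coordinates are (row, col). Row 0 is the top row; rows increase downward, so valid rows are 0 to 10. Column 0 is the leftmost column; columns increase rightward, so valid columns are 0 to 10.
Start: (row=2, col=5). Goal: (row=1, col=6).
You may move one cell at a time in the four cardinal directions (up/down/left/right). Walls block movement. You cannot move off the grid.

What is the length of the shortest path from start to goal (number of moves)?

Answer: Shortest path length: 2

Derivation:
BFS from (row=2, col=5) until reaching (row=1, col=6):
  Distance 0: (row=2, col=5)
  Distance 1: (row=1, col=5), (row=2, col=4), (row=2, col=6), (row=3, col=5)
  Distance 2: (row=0, col=5), (row=1, col=4), (row=1, col=6), (row=2, col=3), (row=2, col=7), (row=3, col=4), (row=3, col=6), (row=4, col=5)  <- goal reached here
One shortest path (2 moves): (row=2, col=5) -> (row=2, col=6) -> (row=1, col=6)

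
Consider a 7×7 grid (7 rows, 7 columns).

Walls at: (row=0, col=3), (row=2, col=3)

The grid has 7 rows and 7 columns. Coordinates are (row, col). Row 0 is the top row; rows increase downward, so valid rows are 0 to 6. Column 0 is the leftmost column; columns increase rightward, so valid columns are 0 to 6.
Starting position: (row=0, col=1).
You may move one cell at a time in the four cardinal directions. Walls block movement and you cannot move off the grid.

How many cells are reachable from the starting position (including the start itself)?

BFS flood-fill from (row=0, col=1):
  Distance 0: (row=0, col=1)
  Distance 1: (row=0, col=0), (row=0, col=2), (row=1, col=1)
  Distance 2: (row=1, col=0), (row=1, col=2), (row=2, col=1)
  Distance 3: (row=1, col=3), (row=2, col=0), (row=2, col=2), (row=3, col=1)
  Distance 4: (row=1, col=4), (row=3, col=0), (row=3, col=2), (row=4, col=1)
  Distance 5: (row=0, col=4), (row=1, col=5), (row=2, col=4), (row=3, col=3), (row=4, col=0), (row=4, col=2), (row=5, col=1)
  Distance 6: (row=0, col=5), (row=1, col=6), (row=2, col=5), (row=3, col=4), (row=4, col=3), (row=5, col=0), (row=5, col=2), (row=6, col=1)
  Distance 7: (row=0, col=6), (row=2, col=6), (row=3, col=5), (row=4, col=4), (row=5, col=3), (row=6, col=0), (row=6, col=2)
  Distance 8: (row=3, col=6), (row=4, col=5), (row=5, col=4), (row=6, col=3)
  Distance 9: (row=4, col=6), (row=5, col=5), (row=6, col=4)
  Distance 10: (row=5, col=6), (row=6, col=5)
  Distance 11: (row=6, col=6)
Total reachable: 47 (grid has 47 open cells total)

Answer: Reachable cells: 47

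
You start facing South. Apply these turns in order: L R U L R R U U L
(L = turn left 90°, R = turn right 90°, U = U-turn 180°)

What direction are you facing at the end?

Answer: Final heading: North

Derivation:
Start: South
  L (left (90° counter-clockwise)) -> East
  R (right (90° clockwise)) -> South
  U (U-turn (180°)) -> North
  L (left (90° counter-clockwise)) -> West
  R (right (90° clockwise)) -> North
  R (right (90° clockwise)) -> East
  U (U-turn (180°)) -> West
  U (U-turn (180°)) -> East
  L (left (90° counter-clockwise)) -> North
Final: North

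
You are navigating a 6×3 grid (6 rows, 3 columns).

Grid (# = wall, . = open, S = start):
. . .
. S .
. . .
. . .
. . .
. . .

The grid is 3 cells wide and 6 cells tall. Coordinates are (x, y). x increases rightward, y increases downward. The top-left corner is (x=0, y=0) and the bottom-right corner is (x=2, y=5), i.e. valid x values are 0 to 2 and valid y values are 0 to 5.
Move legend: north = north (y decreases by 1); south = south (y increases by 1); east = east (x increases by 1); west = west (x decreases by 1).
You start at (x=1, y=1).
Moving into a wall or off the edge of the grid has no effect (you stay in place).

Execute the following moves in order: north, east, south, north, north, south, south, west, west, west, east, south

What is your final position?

Answer: Final position: (x=1, y=3)

Derivation:
Start: (x=1, y=1)
  north (north): (x=1, y=1) -> (x=1, y=0)
  east (east): (x=1, y=0) -> (x=2, y=0)
  south (south): (x=2, y=0) -> (x=2, y=1)
  north (north): (x=2, y=1) -> (x=2, y=0)
  north (north): blocked, stay at (x=2, y=0)
  south (south): (x=2, y=0) -> (x=2, y=1)
  south (south): (x=2, y=1) -> (x=2, y=2)
  west (west): (x=2, y=2) -> (x=1, y=2)
  west (west): (x=1, y=2) -> (x=0, y=2)
  west (west): blocked, stay at (x=0, y=2)
  east (east): (x=0, y=2) -> (x=1, y=2)
  south (south): (x=1, y=2) -> (x=1, y=3)
Final: (x=1, y=3)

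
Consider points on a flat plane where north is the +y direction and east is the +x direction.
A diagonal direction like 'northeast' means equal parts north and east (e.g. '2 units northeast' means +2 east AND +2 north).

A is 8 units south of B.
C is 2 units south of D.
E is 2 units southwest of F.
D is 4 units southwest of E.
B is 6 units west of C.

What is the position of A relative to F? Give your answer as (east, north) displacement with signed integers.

Answer: A is at (east=-12, north=-16) relative to F.

Derivation:
Place F at the origin (east=0, north=0).
  E is 2 units southwest of F: delta (east=-2, north=-2); E at (east=-2, north=-2).
  D is 4 units southwest of E: delta (east=-4, north=-4); D at (east=-6, north=-6).
  C is 2 units south of D: delta (east=+0, north=-2); C at (east=-6, north=-8).
  B is 6 units west of C: delta (east=-6, north=+0); B at (east=-12, north=-8).
  A is 8 units south of B: delta (east=+0, north=-8); A at (east=-12, north=-16).
Therefore A relative to F: (east=-12, north=-16).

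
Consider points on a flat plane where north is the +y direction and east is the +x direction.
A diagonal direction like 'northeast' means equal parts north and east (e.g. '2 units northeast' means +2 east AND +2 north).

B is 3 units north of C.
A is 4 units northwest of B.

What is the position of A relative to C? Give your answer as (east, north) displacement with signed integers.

Answer: A is at (east=-4, north=7) relative to C.

Derivation:
Place C at the origin (east=0, north=0).
  B is 3 units north of C: delta (east=+0, north=+3); B at (east=0, north=3).
  A is 4 units northwest of B: delta (east=-4, north=+4); A at (east=-4, north=7).
Therefore A relative to C: (east=-4, north=7).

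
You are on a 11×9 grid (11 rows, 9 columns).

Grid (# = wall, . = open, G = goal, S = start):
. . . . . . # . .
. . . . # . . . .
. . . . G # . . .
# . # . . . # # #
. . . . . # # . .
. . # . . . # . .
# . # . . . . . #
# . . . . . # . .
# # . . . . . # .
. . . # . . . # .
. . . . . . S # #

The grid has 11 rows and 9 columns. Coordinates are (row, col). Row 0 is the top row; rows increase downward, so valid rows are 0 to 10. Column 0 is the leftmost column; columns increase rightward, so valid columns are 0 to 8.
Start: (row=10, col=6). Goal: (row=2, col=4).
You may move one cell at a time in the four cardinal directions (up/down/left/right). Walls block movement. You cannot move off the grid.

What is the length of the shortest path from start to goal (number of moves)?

BFS from (row=10, col=6) until reaching (row=2, col=4):
  Distance 0: (row=10, col=6)
  Distance 1: (row=9, col=6), (row=10, col=5)
  Distance 2: (row=8, col=6), (row=9, col=5), (row=10, col=4)
  Distance 3: (row=8, col=5), (row=9, col=4), (row=10, col=3)
  Distance 4: (row=7, col=5), (row=8, col=4), (row=10, col=2)
  Distance 5: (row=6, col=5), (row=7, col=4), (row=8, col=3), (row=9, col=2), (row=10, col=1)
  Distance 6: (row=5, col=5), (row=6, col=4), (row=6, col=6), (row=7, col=3), (row=8, col=2), (row=9, col=1), (row=10, col=0)
  Distance 7: (row=5, col=4), (row=6, col=3), (row=6, col=7), (row=7, col=2), (row=9, col=0)
  Distance 8: (row=4, col=4), (row=5, col=3), (row=5, col=7), (row=7, col=1), (row=7, col=7)
  Distance 9: (row=3, col=4), (row=4, col=3), (row=4, col=7), (row=5, col=8), (row=6, col=1), (row=7, col=8)
  Distance 10: (row=2, col=4), (row=3, col=3), (row=3, col=5), (row=4, col=2), (row=4, col=8), (row=5, col=1), (row=8, col=8)  <- goal reached here
One shortest path (10 moves): (row=10, col=6) -> (row=10, col=5) -> (row=10, col=4) -> (row=9, col=4) -> (row=8, col=4) -> (row=7, col=4) -> (row=6, col=4) -> (row=5, col=4) -> (row=4, col=4) -> (row=3, col=4) -> (row=2, col=4)

Answer: Shortest path length: 10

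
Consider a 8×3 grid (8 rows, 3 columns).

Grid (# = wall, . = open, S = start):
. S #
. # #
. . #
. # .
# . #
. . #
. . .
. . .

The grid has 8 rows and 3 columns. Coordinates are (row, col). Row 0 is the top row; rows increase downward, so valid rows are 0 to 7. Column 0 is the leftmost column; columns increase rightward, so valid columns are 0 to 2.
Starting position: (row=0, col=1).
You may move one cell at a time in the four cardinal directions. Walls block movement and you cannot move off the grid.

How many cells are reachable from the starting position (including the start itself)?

Answer: Reachable cells: 6

Derivation:
BFS flood-fill from (row=0, col=1):
  Distance 0: (row=0, col=1)
  Distance 1: (row=0, col=0)
  Distance 2: (row=1, col=0)
  Distance 3: (row=2, col=0)
  Distance 4: (row=2, col=1), (row=3, col=0)
Total reachable: 6 (grid has 16 open cells total)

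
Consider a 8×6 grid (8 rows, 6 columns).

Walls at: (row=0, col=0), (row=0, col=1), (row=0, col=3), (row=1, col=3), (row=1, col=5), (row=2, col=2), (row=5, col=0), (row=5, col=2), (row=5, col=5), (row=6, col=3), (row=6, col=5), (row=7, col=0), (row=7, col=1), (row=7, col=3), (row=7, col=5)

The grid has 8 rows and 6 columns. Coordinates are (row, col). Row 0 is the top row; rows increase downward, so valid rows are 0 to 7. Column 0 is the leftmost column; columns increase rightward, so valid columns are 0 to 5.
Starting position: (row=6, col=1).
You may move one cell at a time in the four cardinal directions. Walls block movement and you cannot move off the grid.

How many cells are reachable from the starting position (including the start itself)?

BFS flood-fill from (row=6, col=1):
  Distance 0: (row=6, col=1)
  Distance 1: (row=5, col=1), (row=6, col=0), (row=6, col=2)
  Distance 2: (row=4, col=1), (row=7, col=2)
  Distance 3: (row=3, col=1), (row=4, col=0), (row=4, col=2)
  Distance 4: (row=2, col=1), (row=3, col=0), (row=3, col=2), (row=4, col=3)
  Distance 5: (row=1, col=1), (row=2, col=0), (row=3, col=3), (row=4, col=4), (row=5, col=3)
  Distance 6: (row=1, col=0), (row=1, col=2), (row=2, col=3), (row=3, col=4), (row=4, col=5), (row=5, col=4)
  Distance 7: (row=0, col=2), (row=2, col=4), (row=3, col=5), (row=6, col=4)
  Distance 8: (row=1, col=4), (row=2, col=5), (row=7, col=4)
  Distance 9: (row=0, col=4)
  Distance 10: (row=0, col=5)
Total reachable: 33 (grid has 33 open cells total)

Answer: Reachable cells: 33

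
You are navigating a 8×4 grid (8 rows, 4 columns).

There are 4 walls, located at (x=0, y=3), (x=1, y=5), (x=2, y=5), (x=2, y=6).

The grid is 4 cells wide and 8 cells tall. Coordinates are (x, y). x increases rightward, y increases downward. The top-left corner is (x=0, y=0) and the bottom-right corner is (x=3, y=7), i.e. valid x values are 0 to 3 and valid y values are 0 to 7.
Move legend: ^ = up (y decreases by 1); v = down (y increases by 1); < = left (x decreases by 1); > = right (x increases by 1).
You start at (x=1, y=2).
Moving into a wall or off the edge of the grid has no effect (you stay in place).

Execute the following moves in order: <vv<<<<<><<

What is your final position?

Answer: Final position: (x=0, y=2)

Derivation:
Start: (x=1, y=2)
  < (left): (x=1, y=2) -> (x=0, y=2)
  v (down): blocked, stay at (x=0, y=2)
  v (down): blocked, stay at (x=0, y=2)
  [×5]< (left): blocked, stay at (x=0, y=2)
  > (right): (x=0, y=2) -> (x=1, y=2)
  < (left): (x=1, y=2) -> (x=0, y=2)
  < (left): blocked, stay at (x=0, y=2)
Final: (x=0, y=2)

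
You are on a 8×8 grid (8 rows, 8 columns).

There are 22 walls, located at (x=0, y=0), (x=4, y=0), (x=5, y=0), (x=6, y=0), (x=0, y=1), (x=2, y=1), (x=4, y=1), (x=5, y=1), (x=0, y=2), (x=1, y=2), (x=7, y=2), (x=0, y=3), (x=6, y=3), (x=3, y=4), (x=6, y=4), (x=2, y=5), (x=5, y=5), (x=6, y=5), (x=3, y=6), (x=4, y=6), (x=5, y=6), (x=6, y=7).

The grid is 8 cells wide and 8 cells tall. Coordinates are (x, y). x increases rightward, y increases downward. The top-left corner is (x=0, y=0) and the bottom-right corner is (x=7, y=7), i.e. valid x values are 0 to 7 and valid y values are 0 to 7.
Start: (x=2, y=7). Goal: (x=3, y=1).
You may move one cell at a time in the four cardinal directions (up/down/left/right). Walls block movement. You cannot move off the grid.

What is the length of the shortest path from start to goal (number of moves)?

BFS from (x=2, y=7) until reaching (x=3, y=1):
  Distance 0: (x=2, y=7)
  Distance 1: (x=2, y=6), (x=1, y=7), (x=3, y=7)
  Distance 2: (x=1, y=6), (x=0, y=7), (x=4, y=7)
  Distance 3: (x=1, y=5), (x=0, y=6), (x=5, y=7)
  Distance 4: (x=1, y=4), (x=0, y=5)
  Distance 5: (x=1, y=3), (x=0, y=4), (x=2, y=4)
  Distance 6: (x=2, y=3)
  Distance 7: (x=2, y=2), (x=3, y=3)
  Distance 8: (x=3, y=2), (x=4, y=3)
  Distance 9: (x=3, y=1), (x=4, y=2), (x=5, y=3), (x=4, y=4)  <- goal reached here
One shortest path (9 moves): (x=2, y=7) -> (x=1, y=7) -> (x=1, y=6) -> (x=1, y=5) -> (x=1, y=4) -> (x=2, y=4) -> (x=2, y=3) -> (x=3, y=3) -> (x=3, y=2) -> (x=3, y=1)

Answer: Shortest path length: 9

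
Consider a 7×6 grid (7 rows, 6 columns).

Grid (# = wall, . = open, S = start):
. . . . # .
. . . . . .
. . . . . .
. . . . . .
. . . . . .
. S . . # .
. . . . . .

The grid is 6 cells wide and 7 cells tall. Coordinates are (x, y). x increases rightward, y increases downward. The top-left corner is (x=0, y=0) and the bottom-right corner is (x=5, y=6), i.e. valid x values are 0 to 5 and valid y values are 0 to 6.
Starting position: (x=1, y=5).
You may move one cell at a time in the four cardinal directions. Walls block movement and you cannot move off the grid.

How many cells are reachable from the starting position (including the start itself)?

BFS flood-fill from (x=1, y=5):
  Distance 0: (x=1, y=5)
  Distance 1: (x=1, y=4), (x=0, y=5), (x=2, y=5), (x=1, y=6)
  Distance 2: (x=1, y=3), (x=0, y=4), (x=2, y=4), (x=3, y=5), (x=0, y=6), (x=2, y=6)
  Distance 3: (x=1, y=2), (x=0, y=3), (x=2, y=3), (x=3, y=4), (x=3, y=6)
  Distance 4: (x=1, y=1), (x=0, y=2), (x=2, y=2), (x=3, y=3), (x=4, y=4), (x=4, y=6)
  Distance 5: (x=1, y=0), (x=0, y=1), (x=2, y=1), (x=3, y=2), (x=4, y=3), (x=5, y=4), (x=5, y=6)
  Distance 6: (x=0, y=0), (x=2, y=0), (x=3, y=1), (x=4, y=2), (x=5, y=3), (x=5, y=5)
  Distance 7: (x=3, y=0), (x=4, y=1), (x=5, y=2)
  Distance 8: (x=5, y=1)
  Distance 9: (x=5, y=0)
Total reachable: 40 (grid has 40 open cells total)

Answer: Reachable cells: 40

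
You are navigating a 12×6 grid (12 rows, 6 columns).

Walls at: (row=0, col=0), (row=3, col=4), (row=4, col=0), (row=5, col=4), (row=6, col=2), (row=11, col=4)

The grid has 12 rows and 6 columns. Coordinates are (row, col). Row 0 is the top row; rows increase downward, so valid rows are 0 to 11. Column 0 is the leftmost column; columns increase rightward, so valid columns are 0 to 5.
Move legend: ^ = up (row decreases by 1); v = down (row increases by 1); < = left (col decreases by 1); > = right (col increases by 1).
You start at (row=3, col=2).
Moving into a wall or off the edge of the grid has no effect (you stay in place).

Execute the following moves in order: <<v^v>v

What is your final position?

Answer: Final position: (row=4, col=1)

Derivation:
Start: (row=3, col=2)
  < (left): (row=3, col=2) -> (row=3, col=1)
  < (left): (row=3, col=1) -> (row=3, col=0)
  v (down): blocked, stay at (row=3, col=0)
  ^ (up): (row=3, col=0) -> (row=2, col=0)
  v (down): (row=2, col=0) -> (row=3, col=0)
  > (right): (row=3, col=0) -> (row=3, col=1)
  v (down): (row=3, col=1) -> (row=4, col=1)
Final: (row=4, col=1)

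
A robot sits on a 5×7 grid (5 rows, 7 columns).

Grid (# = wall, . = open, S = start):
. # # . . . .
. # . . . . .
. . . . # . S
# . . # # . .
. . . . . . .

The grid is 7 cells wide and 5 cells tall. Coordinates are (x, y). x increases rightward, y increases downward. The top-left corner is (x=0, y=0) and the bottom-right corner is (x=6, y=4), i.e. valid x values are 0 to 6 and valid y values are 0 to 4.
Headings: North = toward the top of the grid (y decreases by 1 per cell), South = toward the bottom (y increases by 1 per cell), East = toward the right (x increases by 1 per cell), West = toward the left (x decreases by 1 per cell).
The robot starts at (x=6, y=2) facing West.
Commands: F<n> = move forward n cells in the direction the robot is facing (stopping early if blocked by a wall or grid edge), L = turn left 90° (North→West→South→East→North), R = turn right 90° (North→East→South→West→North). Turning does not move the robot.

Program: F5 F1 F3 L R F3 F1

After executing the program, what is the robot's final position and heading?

Answer: Final position: (x=5, y=2), facing West

Derivation:
Start: (x=6, y=2), facing West
  F5: move forward 1/5 (blocked), now at (x=5, y=2)
  F1: move forward 0/1 (blocked), now at (x=5, y=2)
  F3: move forward 0/3 (blocked), now at (x=5, y=2)
  L: turn left, now facing South
  R: turn right, now facing West
  F3: move forward 0/3 (blocked), now at (x=5, y=2)
  F1: move forward 0/1 (blocked), now at (x=5, y=2)
Final: (x=5, y=2), facing West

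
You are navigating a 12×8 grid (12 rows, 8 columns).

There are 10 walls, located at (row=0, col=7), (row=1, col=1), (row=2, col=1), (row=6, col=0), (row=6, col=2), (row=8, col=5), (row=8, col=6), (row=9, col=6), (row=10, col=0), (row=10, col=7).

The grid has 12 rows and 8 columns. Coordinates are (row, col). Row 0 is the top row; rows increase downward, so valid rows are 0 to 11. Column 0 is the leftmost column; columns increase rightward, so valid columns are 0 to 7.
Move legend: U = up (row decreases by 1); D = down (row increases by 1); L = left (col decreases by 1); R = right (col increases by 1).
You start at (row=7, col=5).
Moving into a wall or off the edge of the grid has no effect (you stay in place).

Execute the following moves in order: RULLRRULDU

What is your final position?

Answer: Final position: (row=5, col=5)

Derivation:
Start: (row=7, col=5)
  R (right): (row=7, col=5) -> (row=7, col=6)
  U (up): (row=7, col=6) -> (row=6, col=6)
  L (left): (row=6, col=6) -> (row=6, col=5)
  L (left): (row=6, col=5) -> (row=6, col=4)
  R (right): (row=6, col=4) -> (row=6, col=5)
  R (right): (row=6, col=5) -> (row=6, col=6)
  U (up): (row=6, col=6) -> (row=5, col=6)
  L (left): (row=5, col=6) -> (row=5, col=5)
  D (down): (row=5, col=5) -> (row=6, col=5)
  U (up): (row=6, col=5) -> (row=5, col=5)
Final: (row=5, col=5)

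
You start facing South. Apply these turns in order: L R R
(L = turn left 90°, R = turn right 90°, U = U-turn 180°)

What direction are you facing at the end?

Start: South
  L (left (90° counter-clockwise)) -> East
  R (right (90° clockwise)) -> South
  R (right (90° clockwise)) -> West
Final: West

Answer: Final heading: West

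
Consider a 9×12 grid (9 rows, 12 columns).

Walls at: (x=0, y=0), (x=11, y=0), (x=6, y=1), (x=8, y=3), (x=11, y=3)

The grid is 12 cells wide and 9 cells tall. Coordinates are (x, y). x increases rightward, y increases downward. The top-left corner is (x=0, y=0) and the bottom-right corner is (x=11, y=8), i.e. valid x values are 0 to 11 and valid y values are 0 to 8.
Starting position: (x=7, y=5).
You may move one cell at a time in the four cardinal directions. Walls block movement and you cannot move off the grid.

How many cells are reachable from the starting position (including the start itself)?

BFS flood-fill from (x=7, y=5):
  Distance 0: (x=7, y=5)
  Distance 1: (x=7, y=4), (x=6, y=5), (x=8, y=5), (x=7, y=6)
  Distance 2: (x=7, y=3), (x=6, y=4), (x=8, y=4), (x=5, y=5), (x=9, y=5), (x=6, y=6), (x=8, y=6), (x=7, y=7)
  Distance 3: (x=7, y=2), (x=6, y=3), (x=5, y=4), (x=9, y=4), (x=4, y=5), (x=10, y=5), (x=5, y=6), (x=9, y=6), (x=6, y=7), (x=8, y=7), (x=7, y=8)
  Distance 4: (x=7, y=1), (x=6, y=2), (x=8, y=2), (x=5, y=3), (x=9, y=3), (x=4, y=4), (x=10, y=4), (x=3, y=5), (x=11, y=5), (x=4, y=6), (x=10, y=6), (x=5, y=7), (x=9, y=7), (x=6, y=8), (x=8, y=8)
  Distance 5: (x=7, y=0), (x=8, y=1), (x=5, y=2), (x=9, y=2), (x=4, y=3), (x=10, y=3), (x=3, y=4), (x=11, y=4), (x=2, y=5), (x=3, y=6), (x=11, y=6), (x=4, y=7), (x=10, y=7), (x=5, y=8), (x=9, y=8)
  Distance 6: (x=6, y=0), (x=8, y=0), (x=5, y=1), (x=9, y=1), (x=4, y=2), (x=10, y=2), (x=3, y=3), (x=2, y=4), (x=1, y=5), (x=2, y=6), (x=3, y=7), (x=11, y=7), (x=4, y=8), (x=10, y=8)
  Distance 7: (x=5, y=0), (x=9, y=0), (x=4, y=1), (x=10, y=1), (x=3, y=2), (x=11, y=2), (x=2, y=3), (x=1, y=4), (x=0, y=5), (x=1, y=6), (x=2, y=7), (x=3, y=8), (x=11, y=8)
  Distance 8: (x=4, y=0), (x=10, y=0), (x=3, y=1), (x=11, y=1), (x=2, y=2), (x=1, y=3), (x=0, y=4), (x=0, y=6), (x=1, y=7), (x=2, y=8)
  Distance 9: (x=3, y=0), (x=2, y=1), (x=1, y=2), (x=0, y=3), (x=0, y=7), (x=1, y=8)
  Distance 10: (x=2, y=0), (x=1, y=1), (x=0, y=2), (x=0, y=8)
  Distance 11: (x=1, y=0), (x=0, y=1)
Total reachable: 103 (grid has 103 open cells total)

Answer: Reachable cells: 103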